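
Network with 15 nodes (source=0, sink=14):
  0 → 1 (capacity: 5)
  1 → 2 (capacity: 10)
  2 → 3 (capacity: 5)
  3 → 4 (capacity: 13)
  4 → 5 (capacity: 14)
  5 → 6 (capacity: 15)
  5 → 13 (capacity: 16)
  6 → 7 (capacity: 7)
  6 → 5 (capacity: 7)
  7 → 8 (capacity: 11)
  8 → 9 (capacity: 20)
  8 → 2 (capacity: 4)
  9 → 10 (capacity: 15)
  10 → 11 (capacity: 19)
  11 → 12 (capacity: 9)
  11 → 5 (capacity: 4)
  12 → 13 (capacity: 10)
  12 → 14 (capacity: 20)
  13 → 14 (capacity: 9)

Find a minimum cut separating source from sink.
Min cut value = 5, edges: (2,3)

Min cut value: 5
Partition: S = [0, 1, 2], T = [3, 4, 5, 6, 7, 8, 9, 10, 11, 12, 13, 14]
Cut edges: (2,3)

By max-flow min-cut theorem, max flow = min cut = 5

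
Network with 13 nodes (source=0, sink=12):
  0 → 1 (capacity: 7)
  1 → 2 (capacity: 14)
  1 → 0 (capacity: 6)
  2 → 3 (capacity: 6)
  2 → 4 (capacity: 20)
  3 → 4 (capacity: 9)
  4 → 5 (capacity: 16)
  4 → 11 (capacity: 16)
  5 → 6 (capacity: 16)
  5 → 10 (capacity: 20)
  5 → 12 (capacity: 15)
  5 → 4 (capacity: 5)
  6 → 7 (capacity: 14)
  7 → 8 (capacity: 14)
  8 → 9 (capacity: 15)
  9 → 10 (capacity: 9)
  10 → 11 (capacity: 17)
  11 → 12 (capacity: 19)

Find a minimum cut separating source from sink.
Min cut value = 7, edges: (0,1)

Min cut value: 7
Partition: S = [0], T = [1, 2, 3, 4, 5, 6, 7, 8, 9, 10, 11, 12]
Cut edges: (0,1)

By max-flow min-cut theorem, max flow = min cut = 7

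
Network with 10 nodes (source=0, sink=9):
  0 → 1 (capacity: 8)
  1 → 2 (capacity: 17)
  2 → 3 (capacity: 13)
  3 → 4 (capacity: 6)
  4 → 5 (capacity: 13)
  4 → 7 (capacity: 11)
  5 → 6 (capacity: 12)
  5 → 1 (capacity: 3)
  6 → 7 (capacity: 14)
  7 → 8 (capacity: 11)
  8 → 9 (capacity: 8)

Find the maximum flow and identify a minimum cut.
Max flow = 6, Min cut edges: (3,4)

Maximum flow: 6
Minimum cut: (3,4)
Partition: S = [0, 1, 2, 3], T = [4, 5, 6, 7, 8, 9]

Max-flow min-cut theorem verified: both equal 6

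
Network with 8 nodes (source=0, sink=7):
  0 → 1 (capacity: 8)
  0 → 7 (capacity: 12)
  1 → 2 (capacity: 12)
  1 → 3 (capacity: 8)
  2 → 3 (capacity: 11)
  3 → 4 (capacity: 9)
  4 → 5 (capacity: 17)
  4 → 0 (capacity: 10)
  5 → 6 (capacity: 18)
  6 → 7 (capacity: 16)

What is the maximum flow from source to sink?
Maximum flow = 20

Max flow: 20

Flow assignment:
  0 → 1: 8/8
  0 → 7: 12/12
  1 → 3: 8/8
  3 → 4: 8/9
  4 → 5: 8/17
  5 → 6: 8/18
  6 → 7: 8/16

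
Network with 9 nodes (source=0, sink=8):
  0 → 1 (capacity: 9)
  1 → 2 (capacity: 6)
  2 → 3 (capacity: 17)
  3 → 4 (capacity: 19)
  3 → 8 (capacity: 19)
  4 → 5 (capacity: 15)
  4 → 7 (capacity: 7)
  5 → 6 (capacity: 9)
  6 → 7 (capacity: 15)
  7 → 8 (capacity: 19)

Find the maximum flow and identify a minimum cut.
Max flow = 6, Min cut edges: (1,2)

Maximum flow: 6
Minimum cut: (1,2)
Partition: S = [0, 1], T = [2, 3, 4, 5, 6, 7, 8]

Max-flow min-cut theorem verified: both equal 6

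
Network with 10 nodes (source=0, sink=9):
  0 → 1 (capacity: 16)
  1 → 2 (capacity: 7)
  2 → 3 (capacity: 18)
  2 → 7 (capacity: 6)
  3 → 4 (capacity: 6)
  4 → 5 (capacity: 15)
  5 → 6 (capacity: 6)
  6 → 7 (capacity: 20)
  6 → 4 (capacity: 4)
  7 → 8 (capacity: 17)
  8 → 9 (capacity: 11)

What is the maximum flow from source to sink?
Maximum flow = 7

Max flow: 7

Flow assignment:
  0 → 1: 7/16
  1 → 2: 7/7
  2 → 3: 1/18
  2 → 7: 6/6
  3 → 4: 1/6
  4 → 5: 1/15
  5 → 6: 1/6
  6 → 7: 1/20
  7 → 8: 7/17
  8 → 9: 7/11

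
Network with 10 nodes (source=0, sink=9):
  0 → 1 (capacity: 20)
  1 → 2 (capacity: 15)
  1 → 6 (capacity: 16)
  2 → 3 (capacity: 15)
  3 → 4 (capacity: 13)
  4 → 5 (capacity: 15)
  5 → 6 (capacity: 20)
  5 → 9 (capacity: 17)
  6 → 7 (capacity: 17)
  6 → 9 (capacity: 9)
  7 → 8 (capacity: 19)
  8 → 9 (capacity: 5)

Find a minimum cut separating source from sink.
Min cut value = 20, edges: (0,1)

Min cut value: 20
Partition: S = [0], T = [1, 2, 3, 4, 5, 6, 7, 8, 9]
Cut edges: (0,1)

By max-flow min-cut theorem, max flow = min cut = 20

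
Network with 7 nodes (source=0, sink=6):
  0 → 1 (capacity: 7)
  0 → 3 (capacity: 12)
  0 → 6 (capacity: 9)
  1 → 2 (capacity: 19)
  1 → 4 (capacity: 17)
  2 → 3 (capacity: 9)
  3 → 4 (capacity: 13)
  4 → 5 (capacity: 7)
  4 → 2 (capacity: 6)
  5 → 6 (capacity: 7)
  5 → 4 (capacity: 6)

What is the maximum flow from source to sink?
Maximum flow = 16

Max flow: 16

Flow assignment:
  0 → 3: 7/12
  0 → 6: 9/9
  3 → 4: 7/13
  4 → 5: 7/7
  5 → 6: 7/7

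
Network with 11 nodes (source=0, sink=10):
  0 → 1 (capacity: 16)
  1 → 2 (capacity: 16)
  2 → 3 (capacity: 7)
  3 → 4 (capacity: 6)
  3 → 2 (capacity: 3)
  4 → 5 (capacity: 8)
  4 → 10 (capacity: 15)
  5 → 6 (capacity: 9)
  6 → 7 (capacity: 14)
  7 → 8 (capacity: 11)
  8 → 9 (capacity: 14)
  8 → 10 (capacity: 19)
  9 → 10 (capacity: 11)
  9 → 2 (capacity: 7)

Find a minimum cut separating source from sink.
Min cut value = 6, edges: (3,4)

Min cut value: 6
Partition: S = [0, 1, 2, 3], T = [4, 5, 6, 7, 8, 9, 10]
Cut edges: (3,4)

By max-flow min-cut theorem, max flow = min cut = 6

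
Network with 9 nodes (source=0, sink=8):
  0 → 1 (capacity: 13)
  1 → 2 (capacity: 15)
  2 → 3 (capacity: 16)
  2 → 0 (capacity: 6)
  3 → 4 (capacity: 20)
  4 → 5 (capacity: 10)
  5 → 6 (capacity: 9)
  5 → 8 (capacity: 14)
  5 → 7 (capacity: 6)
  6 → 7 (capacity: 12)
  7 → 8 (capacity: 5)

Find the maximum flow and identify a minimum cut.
Max flow = 10, Min cut edges: (4,5)

Maximum flow: 10
Minimum cut: (4,5)
Partition: S = [0, 1, 2, 3, 4], T = [5, 6, 7, 8]

Max-flow min-cut theorem verified: both equal 10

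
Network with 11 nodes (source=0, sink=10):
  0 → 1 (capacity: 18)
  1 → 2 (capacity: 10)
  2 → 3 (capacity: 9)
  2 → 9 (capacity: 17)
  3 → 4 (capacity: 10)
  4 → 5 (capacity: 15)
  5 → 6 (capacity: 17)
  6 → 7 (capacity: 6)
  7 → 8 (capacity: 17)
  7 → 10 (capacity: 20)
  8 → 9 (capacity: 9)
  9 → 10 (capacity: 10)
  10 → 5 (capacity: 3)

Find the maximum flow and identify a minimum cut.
Max flow = 10, Min cut edges: (1,2)

Maximum flow: 10
Minimum cut: (1,2)
Partition: S = [0, 1], T = [2, 3, 4, 5, 6, 7, 8, 9, 10]

Max-flow min-cut theorem verified: both equal 10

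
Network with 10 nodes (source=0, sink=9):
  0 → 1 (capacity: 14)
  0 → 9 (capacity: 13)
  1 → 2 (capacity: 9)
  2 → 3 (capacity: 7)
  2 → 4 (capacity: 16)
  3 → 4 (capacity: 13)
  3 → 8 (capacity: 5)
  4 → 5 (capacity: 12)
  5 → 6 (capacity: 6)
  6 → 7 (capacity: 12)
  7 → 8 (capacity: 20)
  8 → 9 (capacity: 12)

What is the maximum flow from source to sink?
Maximum flow = 22

Max flow: 22

Flow assignment:
  0 → 1: 9/14
  0 → 9: 13/13
  1 → 2: 9/9
  2 → 3: 7/7
  2 → 4: 2/16
  3 → 4: 2/13
  3 → 8: 5/5
  4 → 5: 4/12
  5 → 6: 4/6
  6 → 7: 4/12
  7 → 8: 4/20
  8 → 9: 9/12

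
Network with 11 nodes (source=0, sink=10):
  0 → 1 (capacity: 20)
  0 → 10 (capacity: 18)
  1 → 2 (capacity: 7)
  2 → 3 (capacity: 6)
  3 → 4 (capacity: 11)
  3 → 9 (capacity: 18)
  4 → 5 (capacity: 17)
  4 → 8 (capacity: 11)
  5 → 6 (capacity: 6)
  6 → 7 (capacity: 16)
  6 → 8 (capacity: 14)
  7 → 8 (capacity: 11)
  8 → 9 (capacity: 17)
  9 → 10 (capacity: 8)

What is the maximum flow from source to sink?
Maximum flow = 24

Max flow: 24

Flow assignment:
  0 → 1: 6/20
  0 → 10: 18/18
  1 → 2: 6/7
  2 → 3: 6/6
  3 → 9: 6/18
  9 → 10: 6/8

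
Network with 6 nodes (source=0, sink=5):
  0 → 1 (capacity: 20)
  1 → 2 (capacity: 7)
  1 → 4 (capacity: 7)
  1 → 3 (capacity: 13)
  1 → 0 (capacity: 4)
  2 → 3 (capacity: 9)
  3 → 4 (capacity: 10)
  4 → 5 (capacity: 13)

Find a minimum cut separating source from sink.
Min cut value = 13, edges: (4,5)

Min cut value: 13
Partition: S = [0, 1, 2, 3, 4], T = [5]
Cut edges: (4,5)

By max-flow min-cut theorem, max flow = min cut = 13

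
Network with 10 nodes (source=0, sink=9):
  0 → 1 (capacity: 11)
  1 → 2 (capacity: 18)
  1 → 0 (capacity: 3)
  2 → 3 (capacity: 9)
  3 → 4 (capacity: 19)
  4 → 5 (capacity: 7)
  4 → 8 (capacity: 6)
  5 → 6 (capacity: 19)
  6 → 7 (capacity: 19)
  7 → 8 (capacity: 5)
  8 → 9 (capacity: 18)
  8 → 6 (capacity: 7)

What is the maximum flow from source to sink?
Maximum flow = 9

Max flow: 9

Flow assignment:
  0 → 1: 9/11
  1 → 2: 9/18
  2 → 3: 9/9
  3 → 4: 9/19
  4 → 5: 3/7
  4 → 8: 6/6
  5 → 6: 3/19
  6 → 7: 3/19
  7 → 8: 3/5
  8 → 9: 9/18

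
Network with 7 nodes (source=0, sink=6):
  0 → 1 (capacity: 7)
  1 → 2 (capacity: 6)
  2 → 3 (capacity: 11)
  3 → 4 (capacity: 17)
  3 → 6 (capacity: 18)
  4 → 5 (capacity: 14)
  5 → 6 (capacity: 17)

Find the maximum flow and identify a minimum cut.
Max flow = 6, Min cut edges: (1,2)

Maximum flow: 6
Minimum cut: (1,2)
Partition: S = [0, 1], T = [2, 3, 4, 5, 6]

Max-flow min-cut theorem verified: both equal 6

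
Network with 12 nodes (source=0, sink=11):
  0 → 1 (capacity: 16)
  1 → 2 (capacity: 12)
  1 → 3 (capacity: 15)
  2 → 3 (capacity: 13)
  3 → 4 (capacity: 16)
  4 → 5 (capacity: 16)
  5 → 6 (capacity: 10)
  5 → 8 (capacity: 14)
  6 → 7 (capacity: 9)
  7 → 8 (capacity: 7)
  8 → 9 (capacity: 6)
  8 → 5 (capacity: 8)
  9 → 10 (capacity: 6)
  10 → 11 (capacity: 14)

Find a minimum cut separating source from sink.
Min cut value = 6, edges: (9,10)

Min cut value: 6
Partition: S = [0, 1, 2, 3, 4, 5, 6, 7, 8, 9], T = [10, 11]
Cut edges: (9,10)

By max-flow min-cut theorem, max flow = min cut = 6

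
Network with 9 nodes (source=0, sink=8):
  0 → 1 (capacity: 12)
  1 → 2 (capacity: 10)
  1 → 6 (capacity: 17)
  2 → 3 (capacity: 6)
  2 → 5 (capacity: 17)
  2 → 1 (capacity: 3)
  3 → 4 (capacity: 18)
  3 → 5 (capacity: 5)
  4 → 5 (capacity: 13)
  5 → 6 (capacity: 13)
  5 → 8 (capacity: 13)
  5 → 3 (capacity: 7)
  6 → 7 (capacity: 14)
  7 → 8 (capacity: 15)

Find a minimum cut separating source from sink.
Min cut value = 12, edges: (0,1)

Min cut value: 12
Partition: S = [0], T = [1, 2, 3, 4, 5, 6, 7, 8]
Cut edges: (0,1)

By max-flow min-cut theorem, max flow = min cut = 12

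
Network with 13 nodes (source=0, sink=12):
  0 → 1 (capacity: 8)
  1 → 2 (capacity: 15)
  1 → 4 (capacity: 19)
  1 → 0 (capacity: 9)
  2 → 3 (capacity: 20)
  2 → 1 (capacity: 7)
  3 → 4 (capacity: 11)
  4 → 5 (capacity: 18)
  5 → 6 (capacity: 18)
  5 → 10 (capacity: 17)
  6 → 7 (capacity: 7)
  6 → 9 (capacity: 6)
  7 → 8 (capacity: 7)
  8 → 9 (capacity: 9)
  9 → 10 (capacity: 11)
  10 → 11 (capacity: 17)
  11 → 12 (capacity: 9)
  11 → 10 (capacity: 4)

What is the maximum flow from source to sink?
Maximum flow = 8

Max flow: 8

Flow assignment:
  0 → 1: 8/8
  1 → 4: 8/19
  4 → 5: 8/18
  5 → 10: 8/17
  10 → 11: 8/17
  11 → 12: 8/9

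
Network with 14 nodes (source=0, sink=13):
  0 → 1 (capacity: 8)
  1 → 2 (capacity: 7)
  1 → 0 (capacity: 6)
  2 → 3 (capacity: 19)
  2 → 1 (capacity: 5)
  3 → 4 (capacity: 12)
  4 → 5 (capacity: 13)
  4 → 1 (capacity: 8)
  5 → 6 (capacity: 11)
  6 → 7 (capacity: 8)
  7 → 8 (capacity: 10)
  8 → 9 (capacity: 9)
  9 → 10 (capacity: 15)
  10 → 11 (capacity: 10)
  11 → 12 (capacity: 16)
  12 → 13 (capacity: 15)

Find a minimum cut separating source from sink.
Min cut value = 7, edges: (1,2)

Min cut value: 7
Partition: S = [0, 1], T = [2, 3, 4, 5, 6, 7, 8, 9, 10, 11, 12, 13]
Cut edges: (1,2)

By max-flow min-cut theorem, max flow = min cut = 7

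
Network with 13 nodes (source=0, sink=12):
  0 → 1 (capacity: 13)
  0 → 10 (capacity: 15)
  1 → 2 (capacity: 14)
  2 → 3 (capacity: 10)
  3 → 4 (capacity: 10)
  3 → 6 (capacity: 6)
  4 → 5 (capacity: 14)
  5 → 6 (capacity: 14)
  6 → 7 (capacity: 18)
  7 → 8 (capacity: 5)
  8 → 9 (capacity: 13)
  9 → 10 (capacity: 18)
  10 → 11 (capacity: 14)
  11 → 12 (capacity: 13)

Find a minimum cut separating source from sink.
Min cut value = 13, edges: (11,12)

Min cut value: 13
Partition: S = [0, 1, 2, 3, 4, 5, 6, 7, 8, 9, 10, 11], T = [12]
Cut edges: (11,12)

By max-flow min-cut theorem, max flow = min cut = 13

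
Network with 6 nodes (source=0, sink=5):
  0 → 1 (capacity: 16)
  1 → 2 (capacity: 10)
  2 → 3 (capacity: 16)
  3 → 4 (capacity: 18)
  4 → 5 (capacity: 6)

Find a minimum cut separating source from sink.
Min cut value = 6, edges: (4,5)

Min cut value: 6
Partition: S = [0, 1, 2, 3, 4], T = [5]
Cut edges: (4,5)

By max-flow min-cut theorem, max flow = min cut = 6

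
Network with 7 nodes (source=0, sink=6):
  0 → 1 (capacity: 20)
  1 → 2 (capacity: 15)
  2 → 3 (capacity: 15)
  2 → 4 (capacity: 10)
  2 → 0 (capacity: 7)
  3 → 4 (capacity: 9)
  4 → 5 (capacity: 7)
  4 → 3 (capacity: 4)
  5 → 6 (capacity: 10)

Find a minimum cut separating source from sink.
Min cut value = 7, edges: (4,5)

Min cut value: 7
Partition: S = [0, 1, 2, 3, 4], T = [5, 6]
Cut edges: (4,5)

By max-flow min-cut theorem, max flow = min cut = 7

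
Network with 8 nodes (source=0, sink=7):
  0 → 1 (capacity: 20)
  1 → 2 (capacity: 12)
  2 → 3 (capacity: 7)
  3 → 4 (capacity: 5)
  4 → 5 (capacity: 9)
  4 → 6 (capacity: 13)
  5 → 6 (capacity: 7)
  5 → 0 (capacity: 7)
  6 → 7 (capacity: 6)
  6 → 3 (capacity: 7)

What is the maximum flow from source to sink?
Maximum flow = 5

Max flow: 5

Flow assignment:
  0 → 1: 5/20
  1 → 2: 5/12
  2 → 3: 5/7
  3 → 4: 5/5
  4 → 6: 5/13
  6 → 7: 5/6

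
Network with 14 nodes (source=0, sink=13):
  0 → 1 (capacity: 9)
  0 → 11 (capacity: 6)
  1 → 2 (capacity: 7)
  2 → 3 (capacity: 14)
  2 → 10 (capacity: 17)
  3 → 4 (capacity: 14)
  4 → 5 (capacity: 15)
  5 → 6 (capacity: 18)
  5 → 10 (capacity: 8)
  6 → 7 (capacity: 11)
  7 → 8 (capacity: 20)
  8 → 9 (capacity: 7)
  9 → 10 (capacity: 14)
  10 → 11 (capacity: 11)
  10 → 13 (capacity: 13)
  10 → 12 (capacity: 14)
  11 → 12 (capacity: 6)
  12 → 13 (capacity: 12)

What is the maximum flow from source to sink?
Maximum flow = 13

Max flow: 13

Flow assignment:
  0 → 1: 7/9
  0 → 11: 6/6
  1 → 2: 7/7
  2 → 10: 7/17
  10 → 13: 7/13
  11 → 12: 6/6
  12 → 13: 6/12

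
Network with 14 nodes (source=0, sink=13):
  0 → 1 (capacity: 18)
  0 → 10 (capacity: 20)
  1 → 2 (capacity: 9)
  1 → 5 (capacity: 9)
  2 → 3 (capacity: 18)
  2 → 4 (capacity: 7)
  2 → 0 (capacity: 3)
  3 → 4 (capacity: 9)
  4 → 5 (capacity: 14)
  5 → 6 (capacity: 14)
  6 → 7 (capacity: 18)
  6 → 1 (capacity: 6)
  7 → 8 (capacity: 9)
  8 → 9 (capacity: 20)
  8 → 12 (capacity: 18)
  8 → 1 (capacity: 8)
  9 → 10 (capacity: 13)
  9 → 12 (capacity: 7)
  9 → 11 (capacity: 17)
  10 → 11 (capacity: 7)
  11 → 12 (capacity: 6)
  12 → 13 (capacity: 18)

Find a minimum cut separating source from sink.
Min cut value = 15, edges: (7,8), (11,12)

Min cut value: 15
Partition: S = [0, 1, 2, 3, 4, 5, 6, 7, 10, 11], T = [8, 9, 12, 13]
Cut edges: (7,8), (11,12)

By max-flow min-cut theorem, max flow = min cut = 15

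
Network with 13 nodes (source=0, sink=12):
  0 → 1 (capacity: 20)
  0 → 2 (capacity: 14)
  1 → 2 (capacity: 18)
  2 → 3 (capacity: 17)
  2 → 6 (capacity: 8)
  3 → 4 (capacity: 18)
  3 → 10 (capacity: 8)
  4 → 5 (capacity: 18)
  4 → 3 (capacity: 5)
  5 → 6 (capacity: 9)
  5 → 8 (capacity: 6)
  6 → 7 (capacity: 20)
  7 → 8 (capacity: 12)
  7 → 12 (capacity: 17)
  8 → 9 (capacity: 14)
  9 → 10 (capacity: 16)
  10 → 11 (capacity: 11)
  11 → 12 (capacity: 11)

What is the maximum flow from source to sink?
Maximum flow = 25

Max flow: 25

Flow assignment:
  0 → 1: 18/20
  0 → 2: 7/14
  1 → 2: 18/18
  2 → 3: 17/17
  2 → 6: 8/8
  3 → 4: 9/18
  3 → 10: 8/8
  4 → 5: 9/18
  5 → 6: 9/9
  6 → 7: 17/20
  7 → 12: 17/17
  10 → 11: 8/11
  11 → 12: 8/11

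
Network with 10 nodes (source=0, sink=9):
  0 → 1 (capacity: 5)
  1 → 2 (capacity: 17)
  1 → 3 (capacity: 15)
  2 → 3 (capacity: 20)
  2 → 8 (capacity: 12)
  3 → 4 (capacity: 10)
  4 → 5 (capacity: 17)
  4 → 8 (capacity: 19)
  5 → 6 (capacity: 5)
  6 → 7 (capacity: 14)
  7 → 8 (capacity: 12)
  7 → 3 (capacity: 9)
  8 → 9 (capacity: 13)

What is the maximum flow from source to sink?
Maximum flow = 5

Max flow: 5

Flow assignment:
  0 → 1: 5/5
  1 → 2: 5/17
  2 → 8: 5/12
  8 → 9: 5/13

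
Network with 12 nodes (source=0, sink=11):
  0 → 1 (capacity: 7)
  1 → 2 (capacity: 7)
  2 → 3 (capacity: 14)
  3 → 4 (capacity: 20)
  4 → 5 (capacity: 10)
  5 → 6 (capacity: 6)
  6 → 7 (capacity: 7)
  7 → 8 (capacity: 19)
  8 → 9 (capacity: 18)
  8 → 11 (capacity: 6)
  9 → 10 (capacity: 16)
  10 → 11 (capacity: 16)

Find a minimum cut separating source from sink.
Min cut value = 6, edges: (5,6)

Min cut value: 6
Partition: S = [0, 1, 2, 3, 4, 5], T = [6, 7, 8, 9, 10, 11]
Cut edges: (5,6)

By max-flow min-cut theorem, max flow = min cut = 6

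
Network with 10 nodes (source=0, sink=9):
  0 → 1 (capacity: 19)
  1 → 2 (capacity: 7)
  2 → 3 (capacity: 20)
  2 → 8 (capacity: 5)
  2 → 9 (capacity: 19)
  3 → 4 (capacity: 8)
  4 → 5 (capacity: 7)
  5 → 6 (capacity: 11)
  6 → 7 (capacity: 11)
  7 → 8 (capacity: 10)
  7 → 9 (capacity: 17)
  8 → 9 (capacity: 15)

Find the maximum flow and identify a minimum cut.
Max flow = 7, Min cut edges: (1,2)

Maximum flow: 7
Minimum cut: (1,2)
Partition: S = [0, 1], T = [2, 3, 4, 5, 6, 7, 8, 9]

Max-flow min-cut theorem verified: both equal 7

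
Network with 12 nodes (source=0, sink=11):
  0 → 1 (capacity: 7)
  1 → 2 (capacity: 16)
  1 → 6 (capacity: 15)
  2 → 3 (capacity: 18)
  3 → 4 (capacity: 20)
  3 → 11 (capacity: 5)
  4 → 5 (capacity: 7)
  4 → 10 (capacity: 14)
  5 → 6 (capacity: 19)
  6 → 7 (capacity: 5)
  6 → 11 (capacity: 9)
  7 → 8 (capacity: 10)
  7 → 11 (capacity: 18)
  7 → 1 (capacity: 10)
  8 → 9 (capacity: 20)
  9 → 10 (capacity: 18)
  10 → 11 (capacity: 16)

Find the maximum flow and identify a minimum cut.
Max flow = 7, Min cut edges: (0,1)

Maximum flow: 7
Minimum cut: (0,1)
Partition: S = [0], T = [1, 2, 3, 4, 5, 6, 7, 8, 9, 10, 11]

Max-flow min-cut theorem verified: both equal 7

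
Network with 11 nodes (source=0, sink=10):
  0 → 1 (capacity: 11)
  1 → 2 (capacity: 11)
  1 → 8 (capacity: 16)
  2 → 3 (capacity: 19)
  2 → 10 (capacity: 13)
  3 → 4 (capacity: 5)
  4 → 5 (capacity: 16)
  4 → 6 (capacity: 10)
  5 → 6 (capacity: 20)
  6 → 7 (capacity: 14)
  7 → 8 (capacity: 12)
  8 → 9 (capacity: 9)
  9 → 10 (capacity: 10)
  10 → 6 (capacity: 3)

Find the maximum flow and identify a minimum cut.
Max flow = 11, Min cut edges: (0,1)

Maximum flow: 11
Minimum cut: (0,1)
Partition: S = [0], T = [1, 2, 3, 4, 5, 6, 7, 8, 9, 10]

Max-flow min-cut theorem verified: both equal 11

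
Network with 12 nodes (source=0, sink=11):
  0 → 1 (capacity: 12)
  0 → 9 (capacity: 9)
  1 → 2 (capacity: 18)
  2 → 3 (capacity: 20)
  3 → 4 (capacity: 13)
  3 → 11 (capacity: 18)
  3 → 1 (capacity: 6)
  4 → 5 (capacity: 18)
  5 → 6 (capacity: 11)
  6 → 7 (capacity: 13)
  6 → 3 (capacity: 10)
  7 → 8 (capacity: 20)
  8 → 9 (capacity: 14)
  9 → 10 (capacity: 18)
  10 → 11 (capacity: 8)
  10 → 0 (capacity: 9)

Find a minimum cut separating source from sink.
Min cut value = 20, edges: (0,1), (10,11)

Min cut value: 20
Partition: S = [0, 7, 8, 9, 10], T = [1, 2, 3, 4, 5, 6, 11]
Cut edges: (0,1), (10,11)

By max-flow min-cut theorem, max flow = min cut = 20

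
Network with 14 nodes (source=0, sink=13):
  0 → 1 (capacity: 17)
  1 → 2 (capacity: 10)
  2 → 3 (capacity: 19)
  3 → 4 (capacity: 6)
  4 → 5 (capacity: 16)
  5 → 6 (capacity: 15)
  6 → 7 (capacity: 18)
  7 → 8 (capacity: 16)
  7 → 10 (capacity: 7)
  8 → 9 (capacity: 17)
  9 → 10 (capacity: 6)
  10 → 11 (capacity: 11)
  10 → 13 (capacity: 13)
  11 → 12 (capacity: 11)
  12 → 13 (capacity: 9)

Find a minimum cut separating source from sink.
Min cut value = 6, edges: (3,4)

Min cut value: 6
Partition: S = [0, 1, 2, 3], T = [4, 5, 6, 7, 8, 9, 10, 11, 12, 13]
Cut edges: (3,4)

By max-flow min-cut theorem, max flow = min cut = 6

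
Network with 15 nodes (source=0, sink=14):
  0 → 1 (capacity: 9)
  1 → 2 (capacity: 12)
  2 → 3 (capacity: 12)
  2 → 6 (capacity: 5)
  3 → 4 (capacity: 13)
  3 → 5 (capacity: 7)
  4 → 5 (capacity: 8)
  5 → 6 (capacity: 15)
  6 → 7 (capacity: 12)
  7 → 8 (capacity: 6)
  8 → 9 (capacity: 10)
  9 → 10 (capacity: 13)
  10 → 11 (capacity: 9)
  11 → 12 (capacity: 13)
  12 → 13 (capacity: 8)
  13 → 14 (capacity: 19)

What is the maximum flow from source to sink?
Maximum flow = 6

Max flow: 6

Flow assignment:
  0 → 1: 6/9
  1 → 2: 6/12
  2 → 3: 4/12
  2 → 6: 2/5
  3 → 5: 4/7
  5 → 6: 4/15
  6 → 7: 6/12
  7 → 8: 6/6
  8 → 9: 6/10
  9 → 10: 6/13
  10 → 11: 6/9
  11 → 12: 6/13
  12 → 13: 6/8
  13 → 14: 6/19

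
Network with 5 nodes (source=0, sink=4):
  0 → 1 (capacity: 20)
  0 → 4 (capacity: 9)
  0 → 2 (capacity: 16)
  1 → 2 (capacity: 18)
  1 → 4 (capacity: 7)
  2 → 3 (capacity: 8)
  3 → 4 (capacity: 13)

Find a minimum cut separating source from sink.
Min cut value = 24, edges: (0,4), (1,4), (2,3)

Min cut value: 24
Partition: S = [0, 1, 2], T = [3, 4]
Cut edges: (0,4), (1,4), (2,3)

By max-flow min-cut theorem, max flow = min cut = 24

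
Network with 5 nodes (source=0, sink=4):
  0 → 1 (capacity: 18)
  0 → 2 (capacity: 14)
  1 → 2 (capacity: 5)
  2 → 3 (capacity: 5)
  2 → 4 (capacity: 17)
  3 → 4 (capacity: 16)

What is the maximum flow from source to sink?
Maximum flow = 19

Max flow: 19

Flow assignment:
  0 → 1: 5/18
  0 → 2: 14/14
  1 → 2: 5/5
  2 → 3: 2/5
  2 → 4: 17/17
  3 → 4: 2/16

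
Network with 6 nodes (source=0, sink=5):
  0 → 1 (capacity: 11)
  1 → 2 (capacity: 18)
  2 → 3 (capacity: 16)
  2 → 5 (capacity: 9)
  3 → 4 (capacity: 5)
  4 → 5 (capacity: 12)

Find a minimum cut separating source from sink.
Min cut value = 11, edges: (0,1)

Min cut value: 11
Partition: S = [0], T = [1, 2, 3, 4, 5]
Cut edges: (0,1)

By max-flow min-cut theorem, max flow = min cut = 11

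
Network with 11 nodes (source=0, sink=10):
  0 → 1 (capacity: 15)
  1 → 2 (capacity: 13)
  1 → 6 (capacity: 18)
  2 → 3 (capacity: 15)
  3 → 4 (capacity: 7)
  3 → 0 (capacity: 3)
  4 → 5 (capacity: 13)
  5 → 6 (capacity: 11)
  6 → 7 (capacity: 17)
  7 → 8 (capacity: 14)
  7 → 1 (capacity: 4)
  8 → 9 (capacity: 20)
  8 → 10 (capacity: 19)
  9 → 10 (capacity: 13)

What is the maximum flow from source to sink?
Maximum flow = 14

Max flow: 14

Flow assignment:
  0 → 1: 14/15
  1 → 6: 14/18
  6 → 7: 14/17
  7 → 8: 14/14
  8 → 10: 14/19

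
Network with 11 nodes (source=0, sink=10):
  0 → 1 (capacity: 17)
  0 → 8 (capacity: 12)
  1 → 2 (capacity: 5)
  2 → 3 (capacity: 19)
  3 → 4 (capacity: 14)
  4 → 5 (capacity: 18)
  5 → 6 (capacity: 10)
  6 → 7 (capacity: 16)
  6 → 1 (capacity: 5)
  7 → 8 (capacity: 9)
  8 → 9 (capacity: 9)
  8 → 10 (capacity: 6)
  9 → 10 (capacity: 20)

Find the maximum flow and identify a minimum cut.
Max flow = 15, Min cut edges: (8,9), (8,10)

Maximum flow: 15
Minimum cut: (8,9), (8,10)
Partition: S = [0, 1, 2, 3, 4, 5, 6, 7, 8], T = [9, 10]

Max-flow min-cut theorem verified: both equal 15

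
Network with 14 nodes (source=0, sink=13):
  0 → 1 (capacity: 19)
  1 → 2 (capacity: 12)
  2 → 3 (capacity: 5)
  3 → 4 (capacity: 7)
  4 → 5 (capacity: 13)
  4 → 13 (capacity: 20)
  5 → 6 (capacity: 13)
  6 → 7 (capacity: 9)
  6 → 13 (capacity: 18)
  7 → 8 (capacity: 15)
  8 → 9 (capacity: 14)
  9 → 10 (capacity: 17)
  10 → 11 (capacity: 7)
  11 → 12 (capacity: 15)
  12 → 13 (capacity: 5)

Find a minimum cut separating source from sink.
Min cut value = 5, edges: (2,3)

Min cut value: 5
Partition: S = [0, 1, 2], T = [3, 4, 5, 6, 7, 8, 9, 10, 11, 12, 13]
Cut edges: (2,3)

By max-flow min-cut theorem, max flow = min cut = 5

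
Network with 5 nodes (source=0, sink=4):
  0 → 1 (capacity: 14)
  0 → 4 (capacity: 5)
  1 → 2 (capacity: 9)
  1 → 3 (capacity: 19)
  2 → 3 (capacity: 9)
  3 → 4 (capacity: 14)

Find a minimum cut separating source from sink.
Min cut value = 19, edges: (0,4), (3,4)

Min cut value: 19
Partition: S = [0, 1, 2, 3], T = [4]
Cut edges: (0,4), (3,4)

By max-flow min-cut theorem, max flow = min cut = 19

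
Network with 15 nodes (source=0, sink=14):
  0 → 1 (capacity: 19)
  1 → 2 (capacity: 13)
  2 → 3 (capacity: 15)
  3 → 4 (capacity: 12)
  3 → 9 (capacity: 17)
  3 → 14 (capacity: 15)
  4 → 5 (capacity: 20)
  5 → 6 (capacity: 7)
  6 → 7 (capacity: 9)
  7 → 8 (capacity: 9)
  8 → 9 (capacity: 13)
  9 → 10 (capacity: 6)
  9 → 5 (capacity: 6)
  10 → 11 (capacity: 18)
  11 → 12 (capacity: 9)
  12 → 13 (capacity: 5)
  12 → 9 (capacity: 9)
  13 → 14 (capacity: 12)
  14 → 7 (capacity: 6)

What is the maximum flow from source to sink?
Maximum flow = 13

Max flow: 13

Flow assignment:
  0 → 1: 13/19
  1 → 2: 13/13
  2 → 3: 13/15
  3 → 14: 13/15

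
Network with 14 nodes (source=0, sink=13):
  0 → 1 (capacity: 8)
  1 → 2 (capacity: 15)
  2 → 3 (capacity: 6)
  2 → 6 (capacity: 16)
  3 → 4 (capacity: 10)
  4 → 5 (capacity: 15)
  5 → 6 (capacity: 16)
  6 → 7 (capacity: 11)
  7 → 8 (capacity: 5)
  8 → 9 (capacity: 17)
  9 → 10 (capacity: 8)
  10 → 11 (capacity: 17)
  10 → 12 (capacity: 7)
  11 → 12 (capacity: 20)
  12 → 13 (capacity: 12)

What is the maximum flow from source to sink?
Maximum flow = 5

Max flow: 5

Flow assignment:
  0 → 1: 5/8
  1 → 2: 5/15
  2 → 6: 5/16
  6 → 7: 5/11
  7 → 8: 5/5
  8 → 9: 5/17
  9 → 10: 5/8
  10 → 12: 5/7
  12 → 13: 5/12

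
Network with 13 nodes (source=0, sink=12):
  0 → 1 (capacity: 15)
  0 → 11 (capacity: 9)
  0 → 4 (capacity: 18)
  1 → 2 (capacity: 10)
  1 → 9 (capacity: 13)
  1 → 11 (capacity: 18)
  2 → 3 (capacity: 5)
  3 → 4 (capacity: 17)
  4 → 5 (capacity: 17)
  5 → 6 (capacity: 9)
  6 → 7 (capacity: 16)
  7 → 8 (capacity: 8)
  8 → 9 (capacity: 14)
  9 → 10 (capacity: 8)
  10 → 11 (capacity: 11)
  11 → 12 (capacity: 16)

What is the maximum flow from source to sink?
Maximum flow = 16

Max flow: 16

Flow assignment:
  0 → 11: 8/9
  0 → 4: 8/18
  4 → 5: 8/17
  5 → 6: 8/9
  6 → 7: 8/16
  7 → 8: 8/8
  8 → 9: 8/14
  9 → 10: 8/8
  10 → 11: 8/11
  11 → 12: 16/16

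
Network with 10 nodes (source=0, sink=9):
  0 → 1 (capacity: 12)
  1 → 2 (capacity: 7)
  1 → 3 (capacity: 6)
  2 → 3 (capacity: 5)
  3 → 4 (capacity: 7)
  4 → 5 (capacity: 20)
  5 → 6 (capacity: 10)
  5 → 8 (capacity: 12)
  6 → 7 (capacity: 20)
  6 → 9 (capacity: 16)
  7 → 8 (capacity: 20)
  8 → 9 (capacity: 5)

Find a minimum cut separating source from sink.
Min cut value = 7, edges: (3,4)

Min cut value: 7
Partition: S = [0, 1, 2, 3], T = [4, 5, 6, 7, 8, 9]
Cut edges: (3,4)

By max-flow min-cut theorem, max flow = min cut = 7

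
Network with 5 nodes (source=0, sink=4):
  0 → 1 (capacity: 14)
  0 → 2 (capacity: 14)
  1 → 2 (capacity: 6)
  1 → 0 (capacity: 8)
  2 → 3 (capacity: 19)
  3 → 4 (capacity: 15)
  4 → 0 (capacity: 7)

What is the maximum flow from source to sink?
Maximum flow = 15

Max flow: 15

Flow assignment:
  0 → 1: 6/14
  0 → 2: 9/14
  1 → 2: 6/6
  2 → 3: 15/19
  3 → 4: 15/15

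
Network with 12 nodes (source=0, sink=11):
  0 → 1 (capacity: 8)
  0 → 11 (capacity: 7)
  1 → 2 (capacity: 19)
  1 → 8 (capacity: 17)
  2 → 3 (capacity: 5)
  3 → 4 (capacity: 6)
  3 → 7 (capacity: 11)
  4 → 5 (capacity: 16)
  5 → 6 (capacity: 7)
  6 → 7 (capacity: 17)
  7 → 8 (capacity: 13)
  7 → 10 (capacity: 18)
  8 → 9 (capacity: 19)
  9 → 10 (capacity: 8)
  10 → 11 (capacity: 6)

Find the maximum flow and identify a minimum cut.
Max flow = 13, Min cut edges: (0,11), (10,11)

Maximum flow: 13
Minimum cut: (0,11), (10,11)
Partition: S = [0, 1, 2, 3, 4, 5, 6, 7, 8, 9, 10], T = [11]

Max-flow min-cut theorem verified: both equal 13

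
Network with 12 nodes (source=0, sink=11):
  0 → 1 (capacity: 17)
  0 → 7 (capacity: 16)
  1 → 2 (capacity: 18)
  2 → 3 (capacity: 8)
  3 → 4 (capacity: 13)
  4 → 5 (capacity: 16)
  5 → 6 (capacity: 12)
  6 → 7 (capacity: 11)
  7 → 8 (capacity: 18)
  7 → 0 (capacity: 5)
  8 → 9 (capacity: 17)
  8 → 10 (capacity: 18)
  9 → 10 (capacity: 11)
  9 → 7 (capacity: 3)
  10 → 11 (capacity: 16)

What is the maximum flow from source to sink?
Maximum flow = 16

Max flow: 16

Flow assignment:
  0 → 1: 8/17
  0 → 7: 8/16
  1 → 2: 8/18
  2 → 3: 8/8
  3 → 4: 8/13
  4 → 5: 8/16
  5 → 6: 8/12
  6 → 7: 8/11
  7 → 8: 16/18
  8 → 10: 16/18
  10 → 11: 16/16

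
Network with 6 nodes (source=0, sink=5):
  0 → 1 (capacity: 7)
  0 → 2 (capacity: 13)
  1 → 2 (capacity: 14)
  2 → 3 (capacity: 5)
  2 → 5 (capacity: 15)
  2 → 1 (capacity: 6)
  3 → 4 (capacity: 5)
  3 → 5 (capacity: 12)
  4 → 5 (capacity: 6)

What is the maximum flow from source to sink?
Maximum flow = 20

Max flow: 20

Flow assignment:
  0 → 1: 7/7
  0 → 2: 13/13
  1 → 2: 7/14
  2 → 3: 5/5
  2 → 5: 15/15
  3 → 5: 5/12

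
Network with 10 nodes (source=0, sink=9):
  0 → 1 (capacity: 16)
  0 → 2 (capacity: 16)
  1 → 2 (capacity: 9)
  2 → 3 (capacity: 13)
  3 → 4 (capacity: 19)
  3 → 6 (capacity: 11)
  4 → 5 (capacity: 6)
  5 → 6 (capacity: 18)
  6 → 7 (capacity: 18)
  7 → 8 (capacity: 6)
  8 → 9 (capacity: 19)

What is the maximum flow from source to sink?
Maximum flow = 6

Max flow: 6

Flow assignment:
  0 → 1: 6/16
  1 → 2: 6/9
  2 → 3: 6/13
  3 → 4: 2/19
  3 → 6: 4/11
  4 → 5: 2/6
  5 → 6: 2/18
  6 → 7: 6/18
  7 → 8: 6/6
  8 → 9: 6/19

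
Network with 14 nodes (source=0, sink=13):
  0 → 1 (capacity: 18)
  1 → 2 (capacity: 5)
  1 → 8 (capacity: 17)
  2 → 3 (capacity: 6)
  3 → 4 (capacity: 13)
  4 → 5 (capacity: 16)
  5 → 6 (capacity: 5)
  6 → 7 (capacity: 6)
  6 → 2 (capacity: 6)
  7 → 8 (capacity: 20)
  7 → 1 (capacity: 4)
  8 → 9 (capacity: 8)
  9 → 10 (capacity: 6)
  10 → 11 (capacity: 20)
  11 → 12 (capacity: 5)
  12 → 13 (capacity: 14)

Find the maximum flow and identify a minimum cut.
Max flow = 5, Min cut edges: (11,12)

Maximum flow: 5
Minimum cut: (11,12)
Partition: S = [0, 1, 2, 3, 4, 5, 6, 7, 8, 9, 10, 11], T = [12, 13]

Max-flow min-cut theorem verified: both equal 5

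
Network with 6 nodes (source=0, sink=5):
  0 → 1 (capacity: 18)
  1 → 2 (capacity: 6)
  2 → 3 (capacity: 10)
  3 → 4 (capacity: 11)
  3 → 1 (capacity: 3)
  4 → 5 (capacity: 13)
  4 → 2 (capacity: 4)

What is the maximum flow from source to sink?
Maximum flow = 6

Max flow: 6

Flow assignment:
  0 → 1: 6/18
  1 → 2: 6/6
  2 → 3: 6/10
  3 → 4: 6/11
  4 → 5: 6/13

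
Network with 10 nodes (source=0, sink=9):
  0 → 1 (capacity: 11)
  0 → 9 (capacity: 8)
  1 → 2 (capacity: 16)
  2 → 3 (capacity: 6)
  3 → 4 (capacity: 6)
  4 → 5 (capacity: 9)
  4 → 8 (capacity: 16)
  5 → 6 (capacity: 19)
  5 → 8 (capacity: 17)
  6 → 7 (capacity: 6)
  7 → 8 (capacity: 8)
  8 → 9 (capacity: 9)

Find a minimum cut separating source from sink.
Min cut value = 14, edges: (0,9), (3,4)

Min cut value: 14
Partition: S = [0, 1, 2, 3], T = [4, 5, 6, 7, 8, 9]
Cut edges: (0,9), (3,4)

By max-flow min-cut theorem, max flow = min cut = 14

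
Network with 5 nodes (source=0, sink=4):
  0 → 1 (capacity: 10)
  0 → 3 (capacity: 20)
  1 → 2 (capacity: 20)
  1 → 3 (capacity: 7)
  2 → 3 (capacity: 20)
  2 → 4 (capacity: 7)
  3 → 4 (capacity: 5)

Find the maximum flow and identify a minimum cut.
Max flow = 12, Min cut edges: (2,4), (3,4)

Maximum flow: 12
Minimum cut: (2,4), (3,4)
Partition: S = [0, 1, 2, 3], T = [4]

Max-flow min-cut theorem verified: both equal 12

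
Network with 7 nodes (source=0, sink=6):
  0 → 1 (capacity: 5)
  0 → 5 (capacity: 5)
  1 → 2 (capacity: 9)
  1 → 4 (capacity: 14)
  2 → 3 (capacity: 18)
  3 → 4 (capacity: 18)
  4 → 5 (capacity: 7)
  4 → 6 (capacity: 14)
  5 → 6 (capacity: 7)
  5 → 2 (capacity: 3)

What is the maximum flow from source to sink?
Maximum flow = 10

Max flow: 10

Flow assignment:
  0 → 1: 5/5
  0 → 5: 5/5
  1 → 4: 5/14
  4 → 6: 5/14
  5 → 6: 5/7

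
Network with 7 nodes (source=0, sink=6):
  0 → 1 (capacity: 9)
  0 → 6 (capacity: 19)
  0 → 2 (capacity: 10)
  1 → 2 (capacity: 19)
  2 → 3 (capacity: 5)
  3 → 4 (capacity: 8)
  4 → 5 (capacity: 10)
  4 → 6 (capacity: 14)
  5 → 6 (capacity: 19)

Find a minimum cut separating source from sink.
Min cut value = 24, edges: (0,6), (2,3)

Min cut value: 24
Partition: S = [0, 1, 2], T = [3, 4, 5, 6]
Cut edges: (0,6), (2,3)

By max-flow min-cut theorem, max flow = min cut = 24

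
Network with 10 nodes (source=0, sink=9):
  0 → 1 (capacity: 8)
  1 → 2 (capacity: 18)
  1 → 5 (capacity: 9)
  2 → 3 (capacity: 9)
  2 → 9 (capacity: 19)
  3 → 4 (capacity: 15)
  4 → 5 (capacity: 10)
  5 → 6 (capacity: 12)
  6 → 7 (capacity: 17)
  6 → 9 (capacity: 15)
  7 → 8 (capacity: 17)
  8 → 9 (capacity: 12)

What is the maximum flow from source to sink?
Maximum flow = 8

Max flow: 8

Flow assignment:
  0 → 1: 8/8
  1 → 2: 8/18
  2 → 9: 8/19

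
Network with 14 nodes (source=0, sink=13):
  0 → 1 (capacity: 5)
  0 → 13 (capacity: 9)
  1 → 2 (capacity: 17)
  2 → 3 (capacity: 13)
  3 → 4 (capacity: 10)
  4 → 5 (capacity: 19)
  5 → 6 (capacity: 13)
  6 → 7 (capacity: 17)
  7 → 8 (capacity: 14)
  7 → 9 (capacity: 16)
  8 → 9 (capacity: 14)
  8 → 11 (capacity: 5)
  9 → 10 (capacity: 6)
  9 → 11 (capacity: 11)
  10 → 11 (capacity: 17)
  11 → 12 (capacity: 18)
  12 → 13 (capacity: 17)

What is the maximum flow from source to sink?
Maximum flow = 14

Max flow: 14

Flow assignment:
  0 → 1: 5/5
  0 → 13: 9/9
  1 → 2: 5/17
  2 → 3: 5/13
  3 → 4: 5/10
  4 → 5: 5/19
  5 → 6: 5/13
  6 → 7: 5/17
  7 → 8: 5/14
  8 → 11: 5/5
  11 → 12: 5/18
  12 → 13: 5/17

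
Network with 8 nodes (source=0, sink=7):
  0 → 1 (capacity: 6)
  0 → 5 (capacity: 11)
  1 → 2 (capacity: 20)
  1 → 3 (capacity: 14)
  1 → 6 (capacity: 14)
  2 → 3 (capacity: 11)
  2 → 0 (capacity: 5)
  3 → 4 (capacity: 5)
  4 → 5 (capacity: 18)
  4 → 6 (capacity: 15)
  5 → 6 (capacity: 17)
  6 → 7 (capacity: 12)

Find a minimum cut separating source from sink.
Min cut value = 12, edges: (6,7)

Min cut value: 12
Partition: S = [0, 1, 2, 3, 4, 5, 6], T = [7]
Cut edges: (6,7)

By max-flow min-cut theorem, max flow = min cut = 12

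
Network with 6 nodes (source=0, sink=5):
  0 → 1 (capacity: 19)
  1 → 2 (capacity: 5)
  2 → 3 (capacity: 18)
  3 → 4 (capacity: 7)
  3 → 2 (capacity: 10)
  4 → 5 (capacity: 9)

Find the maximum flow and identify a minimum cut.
Max flow = 5, Min cut edges: (1,2)

Maximum flow: 5
Minimum cut: (1,2)
Partition: S = [0, 1], T = [2, 3, 4, 5]

Max-flow min-cut theorem verified: both equal 5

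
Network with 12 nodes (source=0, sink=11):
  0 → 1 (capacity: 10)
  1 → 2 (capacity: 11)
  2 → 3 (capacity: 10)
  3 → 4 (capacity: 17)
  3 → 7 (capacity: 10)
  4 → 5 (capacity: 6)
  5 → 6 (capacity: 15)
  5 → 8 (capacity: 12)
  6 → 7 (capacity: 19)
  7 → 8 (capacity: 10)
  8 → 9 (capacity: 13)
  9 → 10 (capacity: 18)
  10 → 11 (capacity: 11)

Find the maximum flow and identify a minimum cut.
Max flow = 10, Min cut edges: (2,3)

Maximum flow: 10
Minimum cut: (2,3)
Partition: S = [0, 1, 2], T = [3, 4, 5, 6, 7, 8, 9, 10, 11]

Max-flow min-cut theorem verified: both equal 10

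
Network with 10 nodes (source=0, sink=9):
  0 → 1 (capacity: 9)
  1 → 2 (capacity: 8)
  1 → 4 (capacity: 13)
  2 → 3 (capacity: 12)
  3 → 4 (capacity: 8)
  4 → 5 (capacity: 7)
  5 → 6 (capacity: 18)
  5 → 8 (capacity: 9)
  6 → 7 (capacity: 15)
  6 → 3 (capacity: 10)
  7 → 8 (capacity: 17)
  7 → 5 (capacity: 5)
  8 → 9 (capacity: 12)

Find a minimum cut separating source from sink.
Min cut value = 7, edges: (4,5)

Min cut value: 7
Partition: S = [0, 1, 2, 3, 4], T = [5, 6, 7, 8, 9]
Cut edges: (4,5)

By max-flow min-cut theorem, max flow = min cut = 7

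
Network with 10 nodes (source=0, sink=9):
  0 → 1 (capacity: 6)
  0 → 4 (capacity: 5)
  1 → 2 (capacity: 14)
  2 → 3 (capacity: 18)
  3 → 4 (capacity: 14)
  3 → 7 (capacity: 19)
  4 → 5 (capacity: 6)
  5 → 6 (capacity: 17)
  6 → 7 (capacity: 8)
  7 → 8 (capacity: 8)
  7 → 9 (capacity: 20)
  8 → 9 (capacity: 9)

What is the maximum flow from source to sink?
Maximum flow = 11

Max flow: 11

Flow assignment:
  0 → 1: 6/6
  0 → 4: 5/5
  1 → 2: 6/14
  2 → 3: 6/18
  3 → 7: 6/19
  4 → 5: 5/6
  5 → 6: 5/17
  6 → 7: 5/8
  7 → 9: 11/20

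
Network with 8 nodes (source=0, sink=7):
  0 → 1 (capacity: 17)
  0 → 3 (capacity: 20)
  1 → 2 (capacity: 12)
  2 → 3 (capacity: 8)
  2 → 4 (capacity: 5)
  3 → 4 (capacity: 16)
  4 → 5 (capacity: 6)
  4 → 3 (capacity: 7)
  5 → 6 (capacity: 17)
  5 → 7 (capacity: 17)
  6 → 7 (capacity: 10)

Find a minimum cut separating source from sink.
Min cut value = 6, edges: (4,5)

Min cut value: 6
Partition: S = [0, 1, 2, 3, 4], T = [5, 6, 7]
Cut edges: (4,5)

By max-flow min-cut theorem, max flow = min cut = 6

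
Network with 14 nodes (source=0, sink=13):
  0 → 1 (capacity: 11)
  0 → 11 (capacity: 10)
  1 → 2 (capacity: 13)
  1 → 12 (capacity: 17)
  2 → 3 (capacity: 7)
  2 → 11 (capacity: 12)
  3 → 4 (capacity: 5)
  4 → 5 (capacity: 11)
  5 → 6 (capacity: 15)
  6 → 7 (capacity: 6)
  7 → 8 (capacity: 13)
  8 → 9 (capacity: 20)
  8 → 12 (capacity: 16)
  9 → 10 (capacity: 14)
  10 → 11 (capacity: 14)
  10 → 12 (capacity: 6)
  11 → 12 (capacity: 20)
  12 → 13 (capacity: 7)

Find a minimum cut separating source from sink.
Min cut value = 7, edges: (12,13)

Min cut value: 7
Partition: S = [0, 1, 2, 3, 4, 5, 6, 7, 8, 9, 10, 11, 12], T = [13]
Cut edges: (12,13)

By max-flow min-cut theorem, max flow = min cut = 7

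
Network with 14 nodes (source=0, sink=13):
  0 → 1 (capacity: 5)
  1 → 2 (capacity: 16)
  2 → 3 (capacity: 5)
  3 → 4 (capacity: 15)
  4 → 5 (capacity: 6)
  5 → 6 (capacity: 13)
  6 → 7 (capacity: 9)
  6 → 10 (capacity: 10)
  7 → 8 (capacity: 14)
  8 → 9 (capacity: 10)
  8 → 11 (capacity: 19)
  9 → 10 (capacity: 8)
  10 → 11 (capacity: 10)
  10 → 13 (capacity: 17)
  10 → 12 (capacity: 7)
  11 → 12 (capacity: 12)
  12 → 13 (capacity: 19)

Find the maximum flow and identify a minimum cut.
Max flow = 5, Min cut edges: (2,3)

Maximum flow: 5
Minimum cut: (2,3)
Partition: S = [0, 1, 2], T = [3, 4, 5, 6, 7, 8, 9, 10, 11, 12, 13]

Max-flow min-cut theorem verified: both equal 5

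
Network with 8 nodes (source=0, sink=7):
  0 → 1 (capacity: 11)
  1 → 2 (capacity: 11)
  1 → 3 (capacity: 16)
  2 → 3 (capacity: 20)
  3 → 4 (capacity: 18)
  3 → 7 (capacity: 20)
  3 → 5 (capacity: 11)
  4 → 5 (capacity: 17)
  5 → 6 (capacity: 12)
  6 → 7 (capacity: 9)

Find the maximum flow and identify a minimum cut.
Max flow = 11, Min cut edges: (0,1)

Maximum flow: 11
Minimum cut: (0,1)
Partition: S = [0], T = [1, 2, 3, 4, 5, 6, 7]

Max-flow min-cut theorem verified: both equal 11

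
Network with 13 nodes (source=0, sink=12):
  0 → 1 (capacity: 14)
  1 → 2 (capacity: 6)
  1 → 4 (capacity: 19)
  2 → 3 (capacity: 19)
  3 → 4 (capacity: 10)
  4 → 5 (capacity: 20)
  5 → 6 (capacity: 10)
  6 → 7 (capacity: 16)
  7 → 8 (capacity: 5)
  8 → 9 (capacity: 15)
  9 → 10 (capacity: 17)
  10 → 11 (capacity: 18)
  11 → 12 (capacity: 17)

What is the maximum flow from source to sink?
Maximum flow = 5

Max flow: 5

Flow assignment:
  0 → 1: 5/14
  1 → 4: 5/19
  4 → 5: 5/20
  5 → 6: 5/10
  6 → 7: 5/16
  7 → 8: 5/5
  8 → 9: 5/15
  9 → 10: 5/17
  10 → 11: 5/18
  11 → 12: 5/17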